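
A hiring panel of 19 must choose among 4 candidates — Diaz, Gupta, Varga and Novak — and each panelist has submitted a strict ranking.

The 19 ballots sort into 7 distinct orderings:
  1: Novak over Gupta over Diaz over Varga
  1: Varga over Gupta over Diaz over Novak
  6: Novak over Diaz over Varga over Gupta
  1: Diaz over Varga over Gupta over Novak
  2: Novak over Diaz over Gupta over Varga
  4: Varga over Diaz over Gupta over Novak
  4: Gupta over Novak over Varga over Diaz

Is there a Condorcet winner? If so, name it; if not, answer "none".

Check each pair by majority over 19 ballots:
Diaz vs Gupta: Diaz wins 13–6.
Diaz–Varga: Diaz 10–9.
Diaz vs Novak: Novak wins 13–6.
Gupta vs Varga: 7 to 12, Varga.
Gupta vs Novak: Gupta, 10–9.
Varga–Novak: Novak 13–6.
Every candidate loses at least once (Diaz loses to Novak; Gupta loses to Diaz; Varga loses to Diaz; Novak loses to Gupta). The majority relation contains the cycle Diaz > Gupta > Novak > Diaz, so there is no Condorcet winner.

none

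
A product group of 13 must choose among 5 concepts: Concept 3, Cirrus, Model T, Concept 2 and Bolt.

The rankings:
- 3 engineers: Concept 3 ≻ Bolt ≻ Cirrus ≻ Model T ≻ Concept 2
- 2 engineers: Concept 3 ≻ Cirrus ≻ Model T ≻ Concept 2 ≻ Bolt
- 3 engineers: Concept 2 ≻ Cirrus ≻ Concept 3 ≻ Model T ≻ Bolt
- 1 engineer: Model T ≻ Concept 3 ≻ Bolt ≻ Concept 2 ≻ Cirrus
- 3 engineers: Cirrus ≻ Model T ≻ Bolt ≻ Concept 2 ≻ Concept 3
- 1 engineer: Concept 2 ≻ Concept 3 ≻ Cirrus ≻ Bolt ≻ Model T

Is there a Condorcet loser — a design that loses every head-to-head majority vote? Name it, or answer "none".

Head-to-head results (13 engineers):
Concept 3 vs Cirrus: Concept 3, 7–6.
Concept 3 vs Model T: Concept 3 wins 9–4.
Concept 3 vs Concept 2: Concept 3 preferred on 3+2+1 = 6 ballots; Concept 2 wins 7–6.
Concept 3 vs Bolt: Concept 3 preferred on 3+2+3+1+1 = 10 ballots; Concept 3 wins 10–3.
Cirrus vs Model T: Cirrus is ranked higher on 3+2+3+3+1 = 12 ballots, Model T on 1. Cirrus wins 12–1.
Cirrus vs Concept 2: Cirrus wins 8–5.
Cirrus vs Bolt: Cirrus is ranked higher on 2+3+3+1 = 9 ballots, Bolt on 4. Cirrus wins 9–4.
Model T vs Concept 2: 3+2+1+3 = 9 for Model T, 4 for Concept 2 — Model T by 9–4.
Model T–Bolt: Model T 9–4.
Concept 2 vs Bolt: Bolt, 7–6.
Each design has at least one pairwise win (Concept 3 beats Cirrus; Cirrus beats Model T; Model T beats Concept 2; Concept 2 beats Concept 3; Bolt beats Concept 2) — no Condorcet loser.

none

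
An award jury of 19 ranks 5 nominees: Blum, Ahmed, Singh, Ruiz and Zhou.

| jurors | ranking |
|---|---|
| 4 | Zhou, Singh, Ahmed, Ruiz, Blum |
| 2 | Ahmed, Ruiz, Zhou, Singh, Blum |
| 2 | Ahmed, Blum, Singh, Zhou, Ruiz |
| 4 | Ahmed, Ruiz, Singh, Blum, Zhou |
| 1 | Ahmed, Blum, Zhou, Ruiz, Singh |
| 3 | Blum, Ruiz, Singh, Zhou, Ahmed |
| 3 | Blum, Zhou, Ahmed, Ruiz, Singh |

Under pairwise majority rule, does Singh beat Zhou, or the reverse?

Zhou

Ballots ranking Singh above Zhou: 2 + 4 + 3 = 9.
Ballots ranking Zhou above Singh: 19 − 9 = 10.
Zhou wins the head-to-head 10–9.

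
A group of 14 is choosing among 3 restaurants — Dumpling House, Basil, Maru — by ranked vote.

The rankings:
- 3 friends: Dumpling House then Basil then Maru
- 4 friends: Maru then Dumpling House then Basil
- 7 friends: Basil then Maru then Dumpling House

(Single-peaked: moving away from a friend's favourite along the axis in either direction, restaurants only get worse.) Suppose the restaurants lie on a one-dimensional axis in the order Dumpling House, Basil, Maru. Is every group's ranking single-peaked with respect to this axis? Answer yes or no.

no

Axis positions: Dumpling House=1, Basil=2, Maru=3.
Group 1 (peak Dumpling House at position 1): ranking walks positions 1-2-3, expanding outward from the peak — single-peaked.
Group 2: ranking walks positions 3-1-2; Dumpling House is ranked above Basil even though Basil lies between Dumpling House and the peak Maru on the axis — preferences dip and rise again. Not single-peaked.
Group 3 (peak Basil at position 2): ranking walks positions 2-3-1, expanding outward from the peak — single-peaked.
Group 2 violates single-peakedness, so the profile is not single-peaked on this axis.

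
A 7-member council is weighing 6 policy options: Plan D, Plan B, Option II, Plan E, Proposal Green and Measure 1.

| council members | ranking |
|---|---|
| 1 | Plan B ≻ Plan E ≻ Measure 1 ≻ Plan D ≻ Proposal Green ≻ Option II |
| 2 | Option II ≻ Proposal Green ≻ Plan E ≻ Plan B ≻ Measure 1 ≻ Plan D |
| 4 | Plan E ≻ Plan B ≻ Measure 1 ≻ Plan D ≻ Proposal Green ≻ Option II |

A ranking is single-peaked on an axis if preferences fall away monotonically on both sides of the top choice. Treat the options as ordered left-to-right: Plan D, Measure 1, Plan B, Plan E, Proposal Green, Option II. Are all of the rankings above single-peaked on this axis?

yes

Axis positions: Plan D=1, Measure 1=2, Plan B=3, Plan E=4, Proposal Green=5, Option II=6.
Ballot type 1 (peak Plan B at position 3): ranking walks positions 3-4-2-1-5-6, expanding outward from the peak — single-peaked.
Ballot type 2 (peak Option II at position 6): ranking walks positions 6-5-4-3-2-1, expanding outward from the peak — single-peaked.
Ballot type 3 (peak Plan E at position 4): ranking walks positions 4-3-2-1-5-6, expanding outward from the peak — single-peaked.
Every ranking is single-peaked on this axis.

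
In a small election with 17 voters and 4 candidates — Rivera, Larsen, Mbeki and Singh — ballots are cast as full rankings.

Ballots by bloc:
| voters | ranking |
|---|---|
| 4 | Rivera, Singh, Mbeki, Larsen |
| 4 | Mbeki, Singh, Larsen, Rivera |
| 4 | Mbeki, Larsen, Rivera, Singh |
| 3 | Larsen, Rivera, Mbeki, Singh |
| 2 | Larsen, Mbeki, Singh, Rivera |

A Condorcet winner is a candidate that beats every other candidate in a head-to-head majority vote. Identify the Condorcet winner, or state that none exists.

Pairwise majorities:
Rivera vs Larsen: Larsen, 13–4.
Rivera vs Mbeki: Mbeki wins 10–7.
Rivera vs Singh: Rivera, 11–6.
Larsen vs Mbeki: Mbeki wins 12–5.
Larsen vs Singh: Larsen, 9–8.
Mbeki vs Singh: Mbeki, 13–4.
Mbeki wins every pairwise contest, so Mbeki is the Condorcet winner.

Mbeki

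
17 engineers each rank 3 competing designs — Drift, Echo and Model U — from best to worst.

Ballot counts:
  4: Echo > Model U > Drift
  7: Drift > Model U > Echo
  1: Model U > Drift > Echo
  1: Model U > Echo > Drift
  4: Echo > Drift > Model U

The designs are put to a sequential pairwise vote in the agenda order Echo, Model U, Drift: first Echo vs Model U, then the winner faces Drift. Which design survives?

Round 1: Echo vs Model U — 8–9, Model U advances.
Round 2: Model U vs Drift — 6–11, Drift advances.
Drift survives the agenda.

Drift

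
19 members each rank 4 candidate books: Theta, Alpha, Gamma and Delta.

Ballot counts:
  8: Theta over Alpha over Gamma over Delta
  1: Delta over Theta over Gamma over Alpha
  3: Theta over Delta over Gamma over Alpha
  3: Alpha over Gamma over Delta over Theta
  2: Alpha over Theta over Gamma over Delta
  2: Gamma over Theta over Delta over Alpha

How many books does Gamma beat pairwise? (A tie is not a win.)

Gamma against each rival (19 members):
Gamma vs Theta: Gamma is ranked higher on 3+2 = 5 ballots, Theta on 14. Theta wins 14–5.
Gamma vs Alpha: Alpha, 13–6.
Gamma vs Delta: 8+3+2+2 = 15 for Gamma, 4 for Delta — Gamma by 15–4.
Gamma beats Delta; loses to Theta, Alpha — 1 pairwise win.

1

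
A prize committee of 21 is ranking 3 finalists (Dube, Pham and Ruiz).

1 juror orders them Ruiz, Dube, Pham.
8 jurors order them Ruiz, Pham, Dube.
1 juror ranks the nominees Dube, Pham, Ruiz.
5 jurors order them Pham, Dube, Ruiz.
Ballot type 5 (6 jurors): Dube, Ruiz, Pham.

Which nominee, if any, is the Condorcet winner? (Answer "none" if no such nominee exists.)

Head-to-head results (21 jurors):
Dube vs Pham: 8 to 13, Pham.
Dube vs Ruiz: Dube is ranked higher on 1+5+6 = 12 ballots, Ruiz on 9. Dube wins 12–9.
Pham vs Ruiz: 1+5 = 6 for Pham, 15 for Ruiz — Ruiz by 15–6.
No nominee is unbeaten: Dube loses to Pham; Pham loses to Ruiz; Ruiz loses to Dube. In particular Dube → Ruiz → Pham → Dube is a majority cycle — no Condorcet winner exists.

none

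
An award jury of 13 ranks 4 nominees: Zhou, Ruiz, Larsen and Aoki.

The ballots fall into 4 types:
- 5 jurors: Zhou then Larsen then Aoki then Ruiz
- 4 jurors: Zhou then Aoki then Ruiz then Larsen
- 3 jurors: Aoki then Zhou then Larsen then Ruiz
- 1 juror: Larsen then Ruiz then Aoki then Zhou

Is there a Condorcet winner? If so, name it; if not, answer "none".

Head-to-head results (13 jurors):
Zhou vs Ruiz: Zhou, 12–1.
Zhou vs Larsen: Zhou, 12–1.
Zhou–Aoki: Zhou 9–4.
Ruiz vs Larsen: Larsen, 9–4.
Ruiz–Aoki: Aoki 12–1.
Larsen–Aoki: Aoki 7–6.
Zhou defeats every rival head-to-head and is the Condorcet winner.

Zhou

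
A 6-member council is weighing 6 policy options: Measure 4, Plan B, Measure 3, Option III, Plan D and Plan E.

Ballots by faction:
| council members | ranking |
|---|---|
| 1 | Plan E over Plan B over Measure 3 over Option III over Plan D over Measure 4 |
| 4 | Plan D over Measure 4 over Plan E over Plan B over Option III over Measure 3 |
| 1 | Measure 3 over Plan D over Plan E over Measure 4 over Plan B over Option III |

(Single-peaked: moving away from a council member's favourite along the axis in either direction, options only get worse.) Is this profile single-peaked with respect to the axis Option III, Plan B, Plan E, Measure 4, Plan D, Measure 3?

no

Axis positions: Option III=1, Plan B=2, Plan E=3, Measure 4=4, Plan D=5, Measure 3=6.
Faction 1: ranking walks positions 3-2-6-1-5-4; Measure 3 is ranked above Measure 4 even though Measure 4 lies between Measure 3 and the peak Plan E on the axis — preferences dip and rise again. Not single-peaked.
Faction 2 (peak Plan D at position 5): ranking walks positions 5-4-3-2-1-6, expanding outward from the peak — single-peaked.
Faction 3: ranking walks positions 6-5-3-4-2-1; Plan E is ranked above Measure 4 even though Measure 4 lies between Plan E and the peak Measure 3 on the axis — preferences dip and rise again. Not single-peaked.
Faction 1 violates single-peakedness, so the profile is not single-peaked on this axis.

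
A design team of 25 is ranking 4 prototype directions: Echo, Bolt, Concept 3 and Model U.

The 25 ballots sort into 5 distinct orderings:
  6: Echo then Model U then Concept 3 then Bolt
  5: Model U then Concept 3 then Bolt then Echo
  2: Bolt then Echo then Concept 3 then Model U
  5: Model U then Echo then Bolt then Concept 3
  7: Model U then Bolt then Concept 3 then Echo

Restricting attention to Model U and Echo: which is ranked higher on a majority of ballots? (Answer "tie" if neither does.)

Model U

Ballots ranking Model U above Echo: 5 + 5 + 7 = 17.
Ballots ranking Echo above Model U: 25 − 17 = 8.
Model U wins the head-to-head 17–8.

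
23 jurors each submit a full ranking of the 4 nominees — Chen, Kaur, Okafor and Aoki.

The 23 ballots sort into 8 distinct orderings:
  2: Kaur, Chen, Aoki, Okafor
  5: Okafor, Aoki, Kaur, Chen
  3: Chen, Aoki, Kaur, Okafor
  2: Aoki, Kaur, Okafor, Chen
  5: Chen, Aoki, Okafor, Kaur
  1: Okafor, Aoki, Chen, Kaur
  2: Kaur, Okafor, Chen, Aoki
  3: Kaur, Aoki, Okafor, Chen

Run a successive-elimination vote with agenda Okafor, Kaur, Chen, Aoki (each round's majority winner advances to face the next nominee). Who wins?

Aoki

Round 1: Okafor vs Kaur — 11–12, Kaur advances.
Round 2: Kaur vs Chen — 14–9, Kaur advances.
Round 3: Kaur vs Aoki — 7–16, Aoki advances.
Aoki survives the agenda.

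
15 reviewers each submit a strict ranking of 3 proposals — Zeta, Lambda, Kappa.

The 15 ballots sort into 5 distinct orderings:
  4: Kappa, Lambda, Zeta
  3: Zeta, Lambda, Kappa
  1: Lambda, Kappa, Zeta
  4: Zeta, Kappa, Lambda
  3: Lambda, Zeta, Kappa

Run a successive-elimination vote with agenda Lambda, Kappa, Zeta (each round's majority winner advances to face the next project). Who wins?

Round 1: Lambda vs Kappa — 7–8, Kappa advances.
Round 2: Kappa vs Zeta — 5–10, Zeta advances.
The agenda winner is Zeta.

Zeta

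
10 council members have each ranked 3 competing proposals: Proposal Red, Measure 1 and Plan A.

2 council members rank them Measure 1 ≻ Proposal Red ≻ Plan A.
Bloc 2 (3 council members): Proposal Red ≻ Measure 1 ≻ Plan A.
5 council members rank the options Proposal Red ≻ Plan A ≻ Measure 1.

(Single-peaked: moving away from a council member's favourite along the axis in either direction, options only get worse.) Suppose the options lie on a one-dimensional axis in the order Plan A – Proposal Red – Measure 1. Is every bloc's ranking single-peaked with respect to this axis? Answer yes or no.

yes

Axis positions: Plan A=1, Proposal Red=2, Measure 1=3.
Bloc 1 (peak Measure 1 at position 3): ranking walks positions 3-2-1, expanding outward from the peak — single-peaked.
Bloc 2 (peak Proposal Red at position 2): ranking walks positions 2-3-1, expanding outward from the peak — single-peaked.
Bloc 3 (peak Proposal Red at position 2): ranking walks positions 2-1-3, expanding outward from the peak — single-peaked.
Every ranking is single-peaked on this axis.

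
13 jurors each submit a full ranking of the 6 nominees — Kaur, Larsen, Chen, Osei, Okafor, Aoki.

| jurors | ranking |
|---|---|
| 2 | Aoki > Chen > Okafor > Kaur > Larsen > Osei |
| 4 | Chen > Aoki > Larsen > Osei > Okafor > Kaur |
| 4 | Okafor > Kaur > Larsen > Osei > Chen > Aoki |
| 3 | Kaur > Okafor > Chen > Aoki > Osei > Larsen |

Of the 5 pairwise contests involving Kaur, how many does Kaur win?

Kaur against each rival (13 jurors):
Kaur–Larsen: Kaur 9–4.
Kaur vs Chen: 7 to 6, Kaur.
Kaur–Osei: Kaur 9–4.
Kaur–Okafor: Okafor 10–3.
Kaur–Aoki: Kaur 7–6.
Kaur beats Larsen, Chen, Osei, Aoki; loses to Okafor — 4 pairwise wins.

4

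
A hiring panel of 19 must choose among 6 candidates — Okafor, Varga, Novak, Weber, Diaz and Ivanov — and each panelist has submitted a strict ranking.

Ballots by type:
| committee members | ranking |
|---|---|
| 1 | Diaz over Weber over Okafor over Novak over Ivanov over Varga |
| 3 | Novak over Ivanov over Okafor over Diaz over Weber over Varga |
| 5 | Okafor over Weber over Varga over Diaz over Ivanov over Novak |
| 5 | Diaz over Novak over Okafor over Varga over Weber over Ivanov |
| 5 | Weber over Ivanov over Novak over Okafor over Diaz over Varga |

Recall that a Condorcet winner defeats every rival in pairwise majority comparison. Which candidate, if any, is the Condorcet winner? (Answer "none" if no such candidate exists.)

Head-to-head results (19 committee members):
Okafor vs Varga: Okafor, 19–0.
Okafor vs Novak: Novak wins 13–6.
Okafor vs Weber: Okafor, 13–6.
Okafor–Diaz: Okafor 13–6.
Okafor–Ivanov: Okafor 11–8.
Varga–Novak: Novak 14–5.
Varga–Weber: Weber 14–5.
Varga–Diaz: Diaz 14–5.
Varga vs Ivanov: Varga, 10–9.
Novak vs Weber: Weber wins 11–8.
Novak vs Diaz: Diaz, 11–8.
Novak vs Ivanov: Ivanov, 10–9.
Weber vs Diaz: Weber wins 10–9.
Weber–Ivanov: Weber 16–3.
Diaz vs Ivanov: Diaz, 11–8.
Every candidate loses at least once (Okafor loses to Novak; Varga loses to Okafor; Novak loses to Weber; Weber loses to Okafor; Diaz loses to Okafor; Ivanov loses to Okafor). The majority relation contains the cycle Okafor → Weber → Novak → Okafor, so there is no Condorcet winner.

none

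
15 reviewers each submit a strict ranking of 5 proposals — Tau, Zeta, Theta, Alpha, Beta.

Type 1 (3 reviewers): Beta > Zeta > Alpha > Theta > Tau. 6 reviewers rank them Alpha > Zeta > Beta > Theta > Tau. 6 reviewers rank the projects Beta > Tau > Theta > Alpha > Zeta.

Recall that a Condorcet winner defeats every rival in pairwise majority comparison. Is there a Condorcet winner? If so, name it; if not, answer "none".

Pairwise majorities:
Tau vs Zeta: Zeta wins 9–6.
Tau vs Theta: Theta, 9–6.
Tau–Alpha: Alpha 9–6.
Tau vs Beta: Tau is ranked higher on 0 ballots, Beta on 15. Beta wins 15–0.
Zeta vs Theta: Zeta wins 9–6.
Zeta vs Alpha: Alpha wins 12–3.
Zeta vs Beta: Zeta is ranked higher on 6 ballots, Beta on 9. Beta wins 9–6.
Theta vs Alpha: 6 for Theta, 9 for Alpha — Alpha by 9–6.
Theta vs Beta: 0 to 15, Beta.
Alpha vs Beta: 6 to 9, Beta.
Only Beta has no losses; Beta is the Condorcet winner.

Beta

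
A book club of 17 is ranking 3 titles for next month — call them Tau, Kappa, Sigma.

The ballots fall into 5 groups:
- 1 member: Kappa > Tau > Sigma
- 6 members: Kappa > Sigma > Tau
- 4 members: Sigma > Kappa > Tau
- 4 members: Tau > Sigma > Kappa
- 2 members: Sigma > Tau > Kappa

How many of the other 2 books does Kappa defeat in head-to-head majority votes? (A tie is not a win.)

1

Kappa against each rival (17 members):
Kappa vs Tau: Kappa wins 11–6.
Kappa vs Sigma: 7 to 10, Sigma.
Kappa beats Tau; loses to Sigma — 1 pairwise win.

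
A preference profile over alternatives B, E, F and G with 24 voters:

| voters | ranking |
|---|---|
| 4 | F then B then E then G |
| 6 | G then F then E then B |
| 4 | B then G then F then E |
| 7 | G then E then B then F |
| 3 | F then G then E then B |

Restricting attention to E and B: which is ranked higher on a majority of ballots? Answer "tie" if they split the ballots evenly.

E

Ballots ranking E above B: 6 + 7 + 3 = 16.
Ballots ranking B above E: 24 − 16 = 8.
E wins the head-to-head 16–8.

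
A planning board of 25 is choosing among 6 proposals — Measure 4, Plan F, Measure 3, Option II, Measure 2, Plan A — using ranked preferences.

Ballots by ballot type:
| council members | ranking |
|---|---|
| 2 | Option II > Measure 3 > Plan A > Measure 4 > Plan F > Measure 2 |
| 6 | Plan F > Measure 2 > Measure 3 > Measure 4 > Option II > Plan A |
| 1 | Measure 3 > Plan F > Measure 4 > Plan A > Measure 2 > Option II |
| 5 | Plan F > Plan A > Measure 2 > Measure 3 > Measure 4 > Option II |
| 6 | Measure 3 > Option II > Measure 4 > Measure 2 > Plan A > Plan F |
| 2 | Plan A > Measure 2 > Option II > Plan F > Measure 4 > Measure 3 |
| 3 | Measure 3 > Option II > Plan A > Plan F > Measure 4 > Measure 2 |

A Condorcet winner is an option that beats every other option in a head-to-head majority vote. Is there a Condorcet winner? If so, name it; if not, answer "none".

none

Pairwise majorities:
Measure 4 vs Plan F: Plan F wins 17–8.
Measure 4–Measure 3: Measure 3 23–2.
Measure 4–Option II: Option II 13–12.
Measure 4 vs Measure 2: Measure 2, 13–12.
Measure 4–Plan A: Measure 4 13–12.
Plan F vs Measure 3: Plan F wins 13–12.
Plan F–Option II: Option II 13–12.
Plan F–Measure 2: Plan F 17–8.
Plan F vs Plan A: Plan A, 13–12.
Measure 3 vs Option II: Measure 3, 21–4.
Measure 3 vs Measure 2: Measure 2 wins 13–12.
Measure 3–Plan A: Measure 3 18–7.
Option II vs Measure 2: Measure 2 wins 14–11.
Option II vs Plan A: Option II wins 17–8.
Measure 2 vs Plan A: Plan A wins 13–12.
Every option loses at least once (Measure 4 loses to Plan F; Plan F loses to Option II; Measure 3 loses to Plan F; Option II loses to Measure 3; Measure 2 loses to Plan F; Plan A loses to Measure 4). The majority relation contains the cycle Measure 4 → Plan A → Plan F → Measure 4, so there is no Condorcet winner.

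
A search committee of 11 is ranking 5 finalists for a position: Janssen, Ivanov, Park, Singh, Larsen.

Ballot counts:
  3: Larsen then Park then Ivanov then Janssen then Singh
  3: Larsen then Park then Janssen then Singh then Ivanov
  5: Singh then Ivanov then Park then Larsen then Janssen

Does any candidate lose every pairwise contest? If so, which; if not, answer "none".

none

Pairwise majorities:
Janssen vs Ivanov: 3 to 8, Ivanov.
Janssen–Park: Park 11–0.
Janssen vs Singh: Janssen is ranked higher on 3+3 = 6 ballots, Singh on 5. Janssen wins 6–5.
Janssen–Larsen: Larsen 11–0.
Ivanov vs Park: Park wins 6–5.
Ivanov vs Singh: 3 to 8, Singh.
Ivanov–Larsen: Larsen 6–5.
Park vs Singh: Park, 6–5.
Park vs Larsen: Larsen, 6–5.
Singh–Larsen: Larsen 6–5.
No candidate is winless: Janssen beats Singh; Ivanov beats Janssen; Park beats Janssen; Singh beats Ivanov; Larsen beats Janssen. There is no Condorcet loser.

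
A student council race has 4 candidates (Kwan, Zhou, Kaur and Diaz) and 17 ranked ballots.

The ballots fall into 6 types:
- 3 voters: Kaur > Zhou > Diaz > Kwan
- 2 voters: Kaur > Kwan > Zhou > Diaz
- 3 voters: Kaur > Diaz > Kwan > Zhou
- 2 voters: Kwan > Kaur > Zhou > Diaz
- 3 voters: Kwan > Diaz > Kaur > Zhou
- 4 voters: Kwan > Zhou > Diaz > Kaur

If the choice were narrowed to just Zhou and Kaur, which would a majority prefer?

Ballots ranking Zhou above Kaur: 4.
Ballots ranking Kaur above Zhou: 17 − 4 = 13.
Kaur wins the head-to-head 13–4.

Kaur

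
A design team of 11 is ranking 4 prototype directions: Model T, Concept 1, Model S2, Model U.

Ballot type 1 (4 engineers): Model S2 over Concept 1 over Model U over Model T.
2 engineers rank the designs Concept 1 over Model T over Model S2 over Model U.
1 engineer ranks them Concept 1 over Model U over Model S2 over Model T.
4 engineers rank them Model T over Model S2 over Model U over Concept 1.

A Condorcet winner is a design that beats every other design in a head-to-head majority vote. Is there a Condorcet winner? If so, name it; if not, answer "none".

none

Head-to-head results (11 engineers):
Model T vs Concept 1: Concept 1 wins 7–4.
Model T vs Model S2: Model T wins 6–5.
Model T–Model U: Model T 6–5.
Concept 1 vs Model S2: Model S2 wins 8–3.
Concept 1–Model U: Concept 1 7–4.
Model S2–Model U: Model S2 10–1.
No design is unbeaten: Model T loses to Concept 1; Concept 1 loses to Model S2; Model S2 loses to Model T; Model U loses to Model T. In particular Model T → Model S2 → Concept 1 → Model T is a majority cycle — no Condorcet winner exists.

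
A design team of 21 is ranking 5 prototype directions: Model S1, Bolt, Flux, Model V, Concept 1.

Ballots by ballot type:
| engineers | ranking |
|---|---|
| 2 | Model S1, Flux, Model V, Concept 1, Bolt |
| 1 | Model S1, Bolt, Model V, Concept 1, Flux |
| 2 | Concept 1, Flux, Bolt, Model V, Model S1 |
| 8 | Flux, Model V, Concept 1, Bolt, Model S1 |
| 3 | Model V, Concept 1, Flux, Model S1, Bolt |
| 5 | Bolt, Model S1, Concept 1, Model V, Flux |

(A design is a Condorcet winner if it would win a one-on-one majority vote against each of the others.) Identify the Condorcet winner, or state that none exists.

Head-to-head results (21 engineers):
Model S1 vs Bolt: 6 to 15, Bolt.
Model S1–Flux: Flux 13–8.
Model S1 vs Model V: Model V wins 13–8.
Model S1 vs Concept 1: 8 to 13, Concept 1.
Bolt vs Flux: 1+5 = 6 for Bolt, 15 for Flux — Flux by 15–6.
Bolt–Model V: Model V 13–8.
Bolt vs Concept 1: Bolt is ranked higher on 1+5 = 6 ballots, Concept 1 on 15. Concept 1 wins 15–6.
Flux vs Model V: Flux wins 12–9.
Flux–Concept 1: Concept 1 11–10.
Model V vs Concept 1: Model V preferred on 2+1+8+3 = 14 ballots; Model V wins 14–7.
Every design loses at least once (Model S1 loses to Bolt; Bolt loses to Flux; Flux loses to Concept 1; Model V loses to Flux; Concept 1 loses to Model V). The majority relation contains the cycle Flux > Model V > Concept 1 > Flux, so there is no Condorcet winner.

none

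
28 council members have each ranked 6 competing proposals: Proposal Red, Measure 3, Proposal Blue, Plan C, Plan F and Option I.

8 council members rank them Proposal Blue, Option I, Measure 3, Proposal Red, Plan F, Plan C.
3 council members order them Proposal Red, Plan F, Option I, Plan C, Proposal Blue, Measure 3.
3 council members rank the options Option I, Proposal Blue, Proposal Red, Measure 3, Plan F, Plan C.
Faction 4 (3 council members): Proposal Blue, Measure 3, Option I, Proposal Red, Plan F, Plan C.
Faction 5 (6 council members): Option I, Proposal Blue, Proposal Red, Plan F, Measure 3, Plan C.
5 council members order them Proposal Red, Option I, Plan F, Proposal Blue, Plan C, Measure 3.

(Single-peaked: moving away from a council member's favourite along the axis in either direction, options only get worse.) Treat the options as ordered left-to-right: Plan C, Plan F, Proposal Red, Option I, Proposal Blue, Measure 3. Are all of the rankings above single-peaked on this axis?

yes

Axis positions: Plan C=1, Plan F=2, Proposal Red=3, Option I=4, Proposal Blue=5, Measure 3=6.
Faction 1 (peak Proposal Blue at position 5): ranking walks positions 5-4-6-3-2-1, expanding outward from the peak — single-peaked.
Faction 2 (peak Proposal Red at position 3): ranking walks positions 3-2-4-1-5-6, expanding outward from the peak — single-peaked.
Faction 3 (peak Option I at position 4): ranking walks positions 4-5-3-6-2-1, expanding outward from the peak — single-peaked.
Faction 4 (peak Proposal Blue at position 5): ranking walks positions 5-6-4-3-2-1, expanding outward from the peak — single-peaked.
Faction 5 (peak Option I at position 4): ranking walks positions 4-5-3-2-6-1, expanding outward from the peak — single-peaked.
Faction 6 (peak Proposal Red at position 3): ranking walks positions 3-4-2-5-1-6, expanding outward from the peak — single-peaked.
Every ranking is single-peaked on this axis.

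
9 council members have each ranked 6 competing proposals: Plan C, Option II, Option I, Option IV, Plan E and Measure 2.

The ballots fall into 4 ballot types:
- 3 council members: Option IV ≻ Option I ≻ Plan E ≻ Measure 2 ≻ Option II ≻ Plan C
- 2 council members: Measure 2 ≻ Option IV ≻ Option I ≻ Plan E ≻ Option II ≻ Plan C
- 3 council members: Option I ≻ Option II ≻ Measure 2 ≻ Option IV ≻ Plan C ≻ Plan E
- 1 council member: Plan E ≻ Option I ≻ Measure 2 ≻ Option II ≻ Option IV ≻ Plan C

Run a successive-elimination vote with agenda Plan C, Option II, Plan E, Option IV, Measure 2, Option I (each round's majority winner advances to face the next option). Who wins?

Round 1: Plan C vs Option II — 0–9, Option II advances.
Round 2: Option II vs Plan E — 3–6, Plan E advances.
Round 3: Plan E vs Option IV — 1–8, Option IV advances.
Round 4: Option IV vs Measure 2 — 3–6, Measure 2 advances.
Round 5: Measure 2 vs Option I — 2–7, Option I advances.
The agenda winner is Option I.

Option I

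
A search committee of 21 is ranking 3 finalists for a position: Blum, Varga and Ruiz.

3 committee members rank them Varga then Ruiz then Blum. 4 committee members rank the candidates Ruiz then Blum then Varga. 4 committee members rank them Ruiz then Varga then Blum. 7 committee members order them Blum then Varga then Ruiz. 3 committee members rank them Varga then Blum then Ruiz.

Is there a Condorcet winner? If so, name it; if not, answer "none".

Head-to-head results (21 committee members):
Blum–Varga: Blum 11–10.
Blum vs Ruiz: Ruiz, 11–10.
Varga–Ruiz: Varga 13–8.
Every candidate loses at least once (Blum loses to Ruiz; Varga loses to Blum; Ruiz loses to Varga). The majority relation contains the cycle Blum > Varga > Ruiz > Blum, so there is no Condorcet winner.

none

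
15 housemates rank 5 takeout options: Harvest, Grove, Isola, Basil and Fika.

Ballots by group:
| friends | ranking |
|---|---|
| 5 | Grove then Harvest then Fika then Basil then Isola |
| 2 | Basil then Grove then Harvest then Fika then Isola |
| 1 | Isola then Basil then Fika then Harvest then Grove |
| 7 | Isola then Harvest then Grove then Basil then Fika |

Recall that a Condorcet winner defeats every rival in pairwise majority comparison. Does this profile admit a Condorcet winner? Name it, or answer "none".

Check each pair by majority over 15 ballots:
Harvest–Grove: Harvest 8–7.
Harvest–Isola: Isola 8–7.
Harvest vs Basil: 12 to 3, Harvest.
Harvest vs Fika: Harvest wins 14–1.
Grove vs Isola: Grove is ranked higher on 5+2 = 7 ballots, Isola on 8. Isola wins 8–7.
Grove vs Basil: 12 to 3, Grove.
Grove vs Fika: Grove preferred on 5+2+7 = 14 ballots; Grove wins 14–1.
Isola vs Basil: 1+7 = 8 for Isola, 7 for Basil — Isola by 8–7.
Isola vs Fika: 8 to 7, Isola.
Basil vs Fika: Basil preferred on 2+1+7 = 10 ballots; Basil wins 10–5.
Only Isola has no losses; Isola is the Condorcet winner.

Isola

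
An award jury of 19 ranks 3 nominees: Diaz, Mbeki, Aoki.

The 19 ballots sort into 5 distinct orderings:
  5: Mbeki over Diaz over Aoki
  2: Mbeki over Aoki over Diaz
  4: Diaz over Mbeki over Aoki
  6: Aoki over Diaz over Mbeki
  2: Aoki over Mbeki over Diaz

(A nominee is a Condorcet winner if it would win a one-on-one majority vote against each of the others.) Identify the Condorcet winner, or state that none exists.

none

Head-to-head results (19 jurors):
Diaz vs Mbeki: 10 to 9, Diaz.
Diaz vs Aoki: Diaz preferred on 5+4 = 9 ballots; Aoki wins 10–9.
Mbeki vs Aoki: Mbeki is ranked higher on 5+2+4 = 11 ballots, Aoki on 8. Mbeki wins 11–8.
No nominee is unbeaten: Diaz loses to Aoki; Mbeki loses to Diaz; Aoki loses to Mbeki. In particular Diaz beats Mbeki beats Aoki beats Diaz is a majority cycle — no Condorcet winner exists.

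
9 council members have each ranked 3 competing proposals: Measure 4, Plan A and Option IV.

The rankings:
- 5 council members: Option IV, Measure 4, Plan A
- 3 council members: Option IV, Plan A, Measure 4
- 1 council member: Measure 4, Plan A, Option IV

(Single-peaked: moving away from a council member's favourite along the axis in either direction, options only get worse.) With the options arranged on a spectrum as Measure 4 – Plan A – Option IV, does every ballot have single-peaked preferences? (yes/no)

Axis positions: Measure 4=1, Plan A=2, Option IV=3.
Faction 1: ranking walks positions 3-1-2; Measure 4 is ranked above Plan A even though Plan A lies between Measure 4 and the peak Option IV on the axis — preferences dip and rise again. Not single-peaked.
Faction 2 (peak Option IV at position 3): ranking walks positions 3-2-1, expanding outward from the peak — single-peaked.
Faction 3 (peak Measure 4 at position 1): ranking walks positions 1-2-3, expanding outward from the peak — single-peaked.
Faction 1 violates single-peakedness, so the profile is not single-peaked on this axis.

no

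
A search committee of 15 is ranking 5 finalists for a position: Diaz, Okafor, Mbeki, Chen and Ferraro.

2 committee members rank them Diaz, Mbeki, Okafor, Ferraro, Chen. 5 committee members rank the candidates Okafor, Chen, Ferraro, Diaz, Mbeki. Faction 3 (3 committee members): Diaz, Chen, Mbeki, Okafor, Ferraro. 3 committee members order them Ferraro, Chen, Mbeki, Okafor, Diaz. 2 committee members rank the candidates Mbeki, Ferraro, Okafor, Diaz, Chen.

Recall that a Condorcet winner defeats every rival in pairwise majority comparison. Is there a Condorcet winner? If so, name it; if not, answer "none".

none

Check each pair by majority over 15 ballots:
Diaz–Okafor: Okafor 10–5.
Diaz vs Mbeki: Diaz wins 10–5.
Diaz–Chen: Chen 8–7.
Diaz vs Ferraro: Ferraro wins 10–5.
Okafor vs Mbeki: Mbeki, 10–5.
Okafor vs Chen: Okafor, 9–6.
Okafor vs Ferraro: Okafor wins 10–5.
Mbeki vs Chen: Chen wins 11–4.
Mbeki–Ferraro: Ferraro 8–7.
Chen vs Ferraro: Chen wins 8–7.
Each candidate drops at least one matchup (Diaz loses to Okafor; Okafor loses to Mbeki; Mbeki loses to Diaz; Chen loses to Okafor; Ferraro loses to Okafor); the cycle Diaz beats Mbeki beats Okafor beats Diaz rules out a Condorcet winner.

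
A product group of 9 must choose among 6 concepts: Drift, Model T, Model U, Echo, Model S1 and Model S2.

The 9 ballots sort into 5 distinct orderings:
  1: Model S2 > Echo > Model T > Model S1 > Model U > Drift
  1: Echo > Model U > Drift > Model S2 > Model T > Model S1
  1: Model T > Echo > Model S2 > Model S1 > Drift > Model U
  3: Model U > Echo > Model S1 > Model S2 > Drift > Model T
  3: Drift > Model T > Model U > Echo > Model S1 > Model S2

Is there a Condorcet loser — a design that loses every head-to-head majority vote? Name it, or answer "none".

Pairwise majorities:
Drift vs Model T: 1+3+3 = 7 for Drift, 2 for Model T — Drift by 7–2.
Drift vs Model U: Model U, 5–4.
Drift–Echo: Echo 6–3.
Drift–Model S1: Model S1 5–4.
Drift vs Model S2: Model S2, 5–4.
Model T–Model U: Model T 5–4.
Model T–Echo: Echo 5–4.
Model T vs Model S1: Model T wins 6–3.
Model T vs Model S2: Model S2, 5–4.
Model U vs Echo: Model U, 6–3.
Model U vs Model S1: Model U, 7–2.
Model U vs Model S2: 7 to 2, Model U.
Echo vs Model S1: Echo is ranked higher on 1+1+1+3+3 = 9 ballots, Model S1 on 0. Echo wins 9–0.
Echo vs Model S2: Echo is ranked higher on 1+1+3+3 = 8 ballots, Model S2 on 1. Echo wins 8–1.
Model S1 vs Model S2: 6 to 3, Model S1.
Every design wins at least one matchup (Drift beats Model T; Model T beats Model U; Model U beats Drift; Echo beats Drift; Model S1 beats Drift; Model S2 beats Drift), so there is no Condorcet loser.

none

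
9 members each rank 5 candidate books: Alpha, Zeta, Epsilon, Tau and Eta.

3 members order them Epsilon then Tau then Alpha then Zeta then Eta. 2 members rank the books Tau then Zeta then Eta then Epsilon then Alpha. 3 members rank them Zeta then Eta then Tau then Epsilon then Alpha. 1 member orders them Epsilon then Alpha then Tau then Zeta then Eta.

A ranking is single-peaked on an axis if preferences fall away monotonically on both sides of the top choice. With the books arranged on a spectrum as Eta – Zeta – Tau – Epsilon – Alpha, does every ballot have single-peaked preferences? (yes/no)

Axis positions: Eta=1, Zeta=2, Tau=3, Epsilon=4, Alpha=5.
Group 1 (peak Epsilon at position 4): ranking walks positions 4-3-5-2-1, expanding outward from the peak — single-peaked.
Group 2 (peak Tau at position 3): ranking walks positions 3-2-1-4-5, expanding outward from the peak — single-peaked.
Group 3 (peak Zeta at position 2): ranking walks positions 2-1-3-4-5, expanding outward from the peak — single-peaked.
Group 4 (peak Epsilon at position 4): ranking walks positions 4-5-3-2-1, expanding outward from the peak — single-peaked.
Every ranking is single-peaked on this axis.

yes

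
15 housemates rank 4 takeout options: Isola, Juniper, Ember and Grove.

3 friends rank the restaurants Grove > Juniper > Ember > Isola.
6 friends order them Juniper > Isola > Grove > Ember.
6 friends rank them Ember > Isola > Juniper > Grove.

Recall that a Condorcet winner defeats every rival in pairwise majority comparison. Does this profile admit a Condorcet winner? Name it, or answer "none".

Head-to-head results (15 friends):
Isola vs Juniper: Isola preferred on 6 ballots; Juniper wins 9–6.
Isola vs Ember: 6 for Isola, 9 for Ember — Ember by 9–6.
Isola vs Grove: 12 to 3, Isola.
Juniper vs Ember: 9 to 6, Juniper.
Juniper vs Grove: 6+6 = 12 for Juniper, 3 for Grove — Juniper by 12–3.
Ember vs Grove: 6 to 9, Grove.
Juniper wins every pairwise contest, so Juniper is the Condorcet winner.

Juniper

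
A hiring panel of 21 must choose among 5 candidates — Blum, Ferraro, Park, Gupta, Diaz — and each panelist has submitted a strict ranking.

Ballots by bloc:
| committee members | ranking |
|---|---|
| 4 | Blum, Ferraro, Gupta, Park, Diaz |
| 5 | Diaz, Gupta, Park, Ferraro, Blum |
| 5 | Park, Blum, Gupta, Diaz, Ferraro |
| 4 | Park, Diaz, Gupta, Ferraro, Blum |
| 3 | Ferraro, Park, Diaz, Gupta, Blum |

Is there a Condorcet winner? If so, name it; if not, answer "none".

Park

Head-to-head results (21 committee members):
Blum vs Ferraro: 9 to 12, Ferraro.
Blum vs Park: Blum preferred on 4 ballots; Park wins 17–4.
Blum vs Gupta: Blum is ranked higher on 4+5 = 9 ballots, Gupta on 12. Gupta wins 12–9.
Blum vs Diaz: Blum preferred on 4+5 = 9 ballots; Diaz wins 12–9.
Ferraro vs Park: 4+3 = 7 for Ferraro, 14 for Park — Park by 14–7.
Ferraro vs Gupta: 4+3 = 7 for Ferraro, 14 for Gupta — Gupta by 14–7.
Ferraro vs Diaz: 7 to 14, Diaz.
Park vs Gupta: 5+4+3 = 12 for Park, 9 for Gupta — Park by 12–9.
Park vs Diaz: 16 to 5, Park.
Gupta vs Diaz: 4+5 = 9 for Gupta, 12 for Diaz — Diaz by 12–9.
Park wins every pairwise contest, so Park is the Condorcet winner.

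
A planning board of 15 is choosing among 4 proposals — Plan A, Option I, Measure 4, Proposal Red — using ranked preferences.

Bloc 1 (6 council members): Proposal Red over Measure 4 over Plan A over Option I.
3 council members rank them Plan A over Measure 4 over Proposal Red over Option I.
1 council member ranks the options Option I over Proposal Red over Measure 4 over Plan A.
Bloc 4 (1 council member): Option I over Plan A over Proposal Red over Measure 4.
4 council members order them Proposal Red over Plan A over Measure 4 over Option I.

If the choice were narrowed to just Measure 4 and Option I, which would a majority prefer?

Ballots ranking Measure 4 above Option I: 6 + 3 + 4 = 13.
Ballots ranking Option I above Measure 4: 15 − 13 = 2.
Measure 4 wins the head-to-head 13–2.

Measure 4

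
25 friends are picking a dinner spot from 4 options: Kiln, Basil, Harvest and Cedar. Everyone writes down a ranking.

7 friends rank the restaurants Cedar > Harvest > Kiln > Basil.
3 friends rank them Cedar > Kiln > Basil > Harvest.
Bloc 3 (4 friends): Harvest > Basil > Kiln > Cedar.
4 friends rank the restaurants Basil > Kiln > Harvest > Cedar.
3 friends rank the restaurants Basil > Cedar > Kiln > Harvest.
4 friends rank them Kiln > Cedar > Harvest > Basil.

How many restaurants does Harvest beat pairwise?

Harvest against each rival (25 friends):
Harvest vs Kiln: Harvest is ranked higher on 7+4 = 11 ballots, Kiln on 14. Kiln wins 14–11.
Harvest–Basil: Harvest 15–10.
Harvest vs Cedar: Harvest is ranked higher on 4+4 = 8 ballots, Cedar on 17. Cedar wins 17–8.
Harvest beats Basil; loses to Kiln, Cedar — 1 pairwise win.

1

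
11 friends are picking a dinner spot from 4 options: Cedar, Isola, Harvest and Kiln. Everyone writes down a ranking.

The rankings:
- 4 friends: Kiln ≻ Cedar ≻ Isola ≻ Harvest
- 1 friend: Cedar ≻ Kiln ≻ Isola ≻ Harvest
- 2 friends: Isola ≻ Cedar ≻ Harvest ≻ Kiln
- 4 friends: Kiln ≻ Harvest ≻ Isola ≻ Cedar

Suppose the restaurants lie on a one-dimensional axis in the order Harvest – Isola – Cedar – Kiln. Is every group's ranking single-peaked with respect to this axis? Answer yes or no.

Axis positions: Harvest=1, Isola=2, Cedar=3, Kiln=4.
Group 1 (peak Kiln at position 4): ranking walks positions 4-3-2-1, expanding outward from the peak — single-peaked.
Group 2 (peak Cedar at position 3): ranking walks positions 3-4-2-1, expanding outward from the peak — single-peaked.
Group 3 (peak Isola at position 2): ranking walks positions 2-3-1-4, expanding outward from the peak — single-peaked.
Group 4: ranking walks positions 4-1-2-3; Harvest is ranked above Cedar even though Cedar lies between Harvest and the peak Kiln on the axis — preferences dip and rise again. Not single-peaked.
Group 4 violates single-peakedness, so the profile is not single-peaked on this axis.

no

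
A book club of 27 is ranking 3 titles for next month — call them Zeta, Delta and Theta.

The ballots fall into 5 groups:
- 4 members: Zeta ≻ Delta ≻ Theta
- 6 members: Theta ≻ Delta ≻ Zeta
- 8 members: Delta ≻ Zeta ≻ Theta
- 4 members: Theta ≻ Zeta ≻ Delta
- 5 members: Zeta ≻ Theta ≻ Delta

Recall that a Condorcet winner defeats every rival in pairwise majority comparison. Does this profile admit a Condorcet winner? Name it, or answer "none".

Check each pair by majority over 27 ballots:
Zeta vs Delta: Delta, 14–13.
Zeta vs Theta: 4+8+5 = 17 for Zeta, 10 for Theta — Zeta by 17–10.
Delta–Theta: Theta 15–12.
Every book loses at least once (Zeta loses to Delta; Delta loses to Theta; Theta loses to Zeta). The majority relation contains the cycle Zeta → Theta → Delta → Zeta, so there is no Condorcet winner.

none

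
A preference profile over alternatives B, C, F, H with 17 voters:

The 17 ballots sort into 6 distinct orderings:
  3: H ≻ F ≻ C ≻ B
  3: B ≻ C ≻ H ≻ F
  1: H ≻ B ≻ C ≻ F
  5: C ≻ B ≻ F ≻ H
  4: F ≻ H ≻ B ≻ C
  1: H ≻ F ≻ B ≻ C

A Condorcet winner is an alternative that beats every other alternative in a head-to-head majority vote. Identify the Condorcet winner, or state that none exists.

Head-to-head results (17 voters):
B vs C: 9 to 8, B.
B vs F: B preferred on 3+1+5 = 9 ballots; B wins 9–8.
B vs H: B is ranked higher on 3+5 = 8 ballots, H on 9. H wins 9–8.
C vs F: 9 to 8, C.
C vs H: 3+5 = 8 for C, 9 for H — H by 9–8.
F vs H: 9 to 8, F.
Each alternative drops at least one matchup (B loses to H; C loses to B; F loses to B; H loses to F); the cycle B → F → H → B rules out a Condorcet winner.

none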